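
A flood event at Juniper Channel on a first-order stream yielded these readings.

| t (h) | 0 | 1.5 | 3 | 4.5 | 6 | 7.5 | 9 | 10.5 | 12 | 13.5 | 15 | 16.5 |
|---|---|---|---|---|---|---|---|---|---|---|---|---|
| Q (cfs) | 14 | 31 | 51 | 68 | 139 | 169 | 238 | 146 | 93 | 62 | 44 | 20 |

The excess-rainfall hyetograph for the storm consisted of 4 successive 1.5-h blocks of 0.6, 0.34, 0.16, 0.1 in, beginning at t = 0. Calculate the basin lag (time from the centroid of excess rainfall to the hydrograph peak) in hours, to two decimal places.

t_L ≈ 7.05 h

Centroid of excess rainfall: t_c = Σ P_i·t̄_i / ΣP_i = 1.9500 h (block centres at 0.75, 2.25, 3.75, 5.25 h).
Hydrograph peak occurs at t = 9 h, so basin lag t_L = 9 − 1.9500 = 7.05 h.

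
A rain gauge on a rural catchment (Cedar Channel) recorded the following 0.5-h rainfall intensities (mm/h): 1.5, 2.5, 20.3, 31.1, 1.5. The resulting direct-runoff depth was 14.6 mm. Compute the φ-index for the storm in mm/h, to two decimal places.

Only the 2 blocks with intensity above φ contribute runoff: 20.3, 31.1 mm/h.
Σ(I−φ)·Δt = d  ⇒  (20.3+31.1 − 2φ)·0.5 = 14.6
φ = (51.40 − 14.6/0.5) / 2 = 11.10 mm/h.

φ ≈ 11.10 mm/h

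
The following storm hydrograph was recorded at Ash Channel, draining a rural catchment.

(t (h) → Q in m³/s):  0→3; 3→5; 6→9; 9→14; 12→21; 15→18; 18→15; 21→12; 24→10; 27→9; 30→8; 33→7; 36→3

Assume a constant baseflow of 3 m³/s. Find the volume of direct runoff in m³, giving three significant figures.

Direct-runoff ordinates (Q − Q_b): 0.0, 2.0, 6.0, 11.0, 18.0, 15.0, 12.0, 9.0, 7.0, 6.0, 5.0, 4.0, 0.0 m³/s.
ΣQ_DR = 95.00 m³/s.
With Δt = 3 h = 10800 s, V = ΣQ_DR · Δt = 95.00 × 10800 = 1.03 × 10^6 m³.

V ≈ 1.03 × 10^6 m³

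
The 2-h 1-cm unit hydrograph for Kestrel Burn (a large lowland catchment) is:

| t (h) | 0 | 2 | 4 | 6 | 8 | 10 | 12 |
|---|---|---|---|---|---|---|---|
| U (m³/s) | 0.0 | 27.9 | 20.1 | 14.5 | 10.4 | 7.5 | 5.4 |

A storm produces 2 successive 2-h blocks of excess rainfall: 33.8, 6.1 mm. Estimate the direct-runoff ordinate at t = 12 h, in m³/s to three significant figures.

By discrete convolution, Q_j = Σ (P_i / 10 mm) · U_{j−i}.
At t = 12 h (j=6): Q = (33.8/10)·5.4 + (6.1/10)·7.5 = 22.8 m³/s.

Q ≈ 22.8 m³/s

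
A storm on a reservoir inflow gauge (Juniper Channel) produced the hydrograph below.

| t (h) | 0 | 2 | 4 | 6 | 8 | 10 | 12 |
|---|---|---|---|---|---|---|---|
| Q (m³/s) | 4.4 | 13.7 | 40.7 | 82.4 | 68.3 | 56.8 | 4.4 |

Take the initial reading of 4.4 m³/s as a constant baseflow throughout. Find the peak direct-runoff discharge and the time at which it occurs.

Subtracting baseflow gives direct-runoff ordinates: 0.0, 9.3, 36.3, 78.0, 63.9, 52.4, 0.0 m³/s.
The maximum is 78.0 m³/s, occurring at the reading for t = 6 h.

Q_p = 78.0 m³/s at t = 6 h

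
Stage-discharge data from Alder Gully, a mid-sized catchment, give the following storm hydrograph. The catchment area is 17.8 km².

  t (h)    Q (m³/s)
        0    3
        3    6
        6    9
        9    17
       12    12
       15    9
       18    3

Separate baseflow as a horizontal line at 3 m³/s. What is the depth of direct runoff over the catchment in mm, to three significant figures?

Direct runoff: 0.0, 3.0, 6.0, 14.0, 9.0, 6.0, 0.0 m³/s; ΣQ_DR = 38.00 m³/s.
V = ΣQ_DR · Δt = 38.00 × 10800 s = 4.104 × 10^5 m³.
Over A = 17.8 km², depth = V / A = 23.1 mm.

d ≈ 23.1 mm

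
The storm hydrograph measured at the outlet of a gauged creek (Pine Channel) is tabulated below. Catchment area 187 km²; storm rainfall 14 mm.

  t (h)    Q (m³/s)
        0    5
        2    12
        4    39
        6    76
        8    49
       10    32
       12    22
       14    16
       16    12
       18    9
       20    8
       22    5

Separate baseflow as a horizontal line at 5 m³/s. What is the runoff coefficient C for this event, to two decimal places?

ΣQ_DR = 225.0 m³/s; V = ΣQ_DR·Δt = 1.620 × 10^6 m³.
Runoff depth d = V / A = 8.663 mm.
C = d / P = 8.663 / 14 = 0.62.

C ≈ 0.62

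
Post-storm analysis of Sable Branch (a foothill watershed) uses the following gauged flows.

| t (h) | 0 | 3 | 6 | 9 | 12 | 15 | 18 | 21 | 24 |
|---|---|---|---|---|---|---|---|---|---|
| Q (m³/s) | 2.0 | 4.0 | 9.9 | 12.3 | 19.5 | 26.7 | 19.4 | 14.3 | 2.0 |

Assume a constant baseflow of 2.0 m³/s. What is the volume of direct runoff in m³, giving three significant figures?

V ≈ 9.95 × 10^5 m³

Direct-runoff ordinates (Q − Q_b): 0.0, 2.0, 7.9, 10.3, 17.5, 24.7, 17.4, 12.3, 0.0 m³/s.
ΣQ_DR = 92.10 m³/s.
With Δt = 3 h = 10800 s, V = ΣQ_DR · Δt = 92.10 × 10800 = 9.95 × 10^5 m³.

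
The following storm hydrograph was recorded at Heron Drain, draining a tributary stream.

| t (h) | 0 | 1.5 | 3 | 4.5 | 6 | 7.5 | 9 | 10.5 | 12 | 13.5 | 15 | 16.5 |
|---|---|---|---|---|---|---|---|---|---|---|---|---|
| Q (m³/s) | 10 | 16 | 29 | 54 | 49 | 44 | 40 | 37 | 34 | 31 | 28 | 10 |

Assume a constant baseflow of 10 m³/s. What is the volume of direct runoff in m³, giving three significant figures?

V ≈ 1.41 × 10^6 m³

Direct-runoff ordinates (Q − Q_b): 0.0, 6.0, 19.0, 44.0, 39.0, 34.0, 30.0, 27.0, 24.0, 21.0, 18.0, 0.0 m³/s.
ΣQ_DR = 262.0 m³/s.
With Δt = 1.5 h = 5400 s, V = ΣQ_DR · Δt = 262.0 × 5400 = 1.41 × 10^6 m³.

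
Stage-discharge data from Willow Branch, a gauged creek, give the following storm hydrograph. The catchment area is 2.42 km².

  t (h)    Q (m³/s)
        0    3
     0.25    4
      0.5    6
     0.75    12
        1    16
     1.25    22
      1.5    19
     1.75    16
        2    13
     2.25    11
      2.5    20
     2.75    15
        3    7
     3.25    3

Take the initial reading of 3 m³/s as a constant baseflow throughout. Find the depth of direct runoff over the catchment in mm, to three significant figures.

Direct runoff: 0.0, 1.0, 3.0, 9.0, 13.0, 19.0, 16.0, 13.0, 10.0, 8.0, 17.0, 12.0, 4.0, 0.0 m³/s; ΣQ_DR = 125.0 m³/s.
V = ΣQ_DR · Δt = 125.0 × 900 s = 1.125 × 10^5 m³.
Over A = 2.42 km², depth = V / A = 46.5 mm.

d ≈ 46.5 mm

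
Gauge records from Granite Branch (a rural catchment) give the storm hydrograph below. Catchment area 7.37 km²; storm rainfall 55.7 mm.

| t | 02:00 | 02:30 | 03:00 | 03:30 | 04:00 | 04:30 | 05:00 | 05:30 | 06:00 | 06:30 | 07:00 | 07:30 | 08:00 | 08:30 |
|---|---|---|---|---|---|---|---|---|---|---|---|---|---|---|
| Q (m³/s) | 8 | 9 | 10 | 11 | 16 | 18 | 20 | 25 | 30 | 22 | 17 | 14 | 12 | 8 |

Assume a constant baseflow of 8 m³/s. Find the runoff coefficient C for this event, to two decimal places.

C ≈ 0.47

ΣQ_DR = 108.0 m³/s; V = ΣQ_DR·Δt = 1.944 × 10^5 m³.
Runoff depth d = V / A = 26.38 mm.
C = d / P = 26.38 / 55.7 = 0.47.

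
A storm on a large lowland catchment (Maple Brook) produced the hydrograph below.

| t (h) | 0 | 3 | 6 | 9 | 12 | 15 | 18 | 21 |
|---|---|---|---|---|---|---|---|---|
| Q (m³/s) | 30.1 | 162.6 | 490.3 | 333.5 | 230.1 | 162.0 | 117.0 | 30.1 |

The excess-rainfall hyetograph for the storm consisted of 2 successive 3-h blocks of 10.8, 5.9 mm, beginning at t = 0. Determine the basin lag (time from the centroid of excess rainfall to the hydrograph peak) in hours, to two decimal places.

t_L ≈ 3.44 h

Centroid of excess rainfall: t_c = Σ P_i·t̄_i / ΣP_i = 2.5599 h (block centres at 1.5, 4.5 h).
Hydrograph peak occurs at t = 6 h, so basin lag t_L = 6 − 2.5599 = 3.44 h.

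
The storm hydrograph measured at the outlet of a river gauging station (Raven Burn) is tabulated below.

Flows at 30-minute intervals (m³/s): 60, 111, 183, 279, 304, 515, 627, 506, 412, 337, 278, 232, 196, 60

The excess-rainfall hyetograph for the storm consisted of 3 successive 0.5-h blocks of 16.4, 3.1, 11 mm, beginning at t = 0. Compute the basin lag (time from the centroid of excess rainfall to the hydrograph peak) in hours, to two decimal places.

Centroid of excess rainfall: t_c = Σ P_i·t̄_i / ΣP_i = 0.6615 h (block centres at 0.25, 0.75, 1.25 h).
Hydrograph peak occurs at t = 3 h, so basin lag t_L = 3 − 0.6615 = 2.34 h.

t_L ≈ 2.34 h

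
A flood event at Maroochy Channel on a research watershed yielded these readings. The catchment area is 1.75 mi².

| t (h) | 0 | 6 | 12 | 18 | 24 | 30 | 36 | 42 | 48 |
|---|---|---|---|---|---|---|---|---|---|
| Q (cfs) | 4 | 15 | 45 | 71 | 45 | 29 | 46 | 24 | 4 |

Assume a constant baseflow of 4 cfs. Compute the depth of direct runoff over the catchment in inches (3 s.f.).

Direct runoff: 0.0, 11.0, 41.0, 67.0, 41.0, 25.0, 42.0, 20.0, 0.0 cfs; ΣQ_DR = 247.0 cfs.
V = ΣQ_DR · Δt = 247.0 × 21600 s = 5.335 × 10^6 ft³.
Over A = 1.75 mi², depth = V / A = 1.31 in.

d ≈ 1.31 in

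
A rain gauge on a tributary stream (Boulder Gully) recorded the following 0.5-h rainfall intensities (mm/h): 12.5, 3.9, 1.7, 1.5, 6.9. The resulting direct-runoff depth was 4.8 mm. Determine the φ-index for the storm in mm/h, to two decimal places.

Only the 2 blocks with intensity above φ contribute runoff: 12.5, 6.9 mm/h.
Σ(I−φ)·Δt = d  ⇒  (12.5+6.9 − 2φ)·0.5 = 4.8
φ = (19.40 − 4.8/0.5) / 2 = 4.90 mm/h.

φ ≈ 4.90 mm/h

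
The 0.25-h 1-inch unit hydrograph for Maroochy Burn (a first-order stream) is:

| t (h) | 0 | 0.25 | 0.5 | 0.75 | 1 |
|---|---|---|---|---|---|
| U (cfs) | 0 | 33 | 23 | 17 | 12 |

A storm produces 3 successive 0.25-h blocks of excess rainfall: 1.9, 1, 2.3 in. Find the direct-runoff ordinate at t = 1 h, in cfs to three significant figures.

By discrete convolution, Q_j = Σ (P_i / 1 in) · U_{j−i}.
At t = 1 h (j=4): Q = (1.9/1)·12 + (1/1)·17 + (2.3/1)·23 = 92.7 cfs.

Q ≈ 92.7 cfs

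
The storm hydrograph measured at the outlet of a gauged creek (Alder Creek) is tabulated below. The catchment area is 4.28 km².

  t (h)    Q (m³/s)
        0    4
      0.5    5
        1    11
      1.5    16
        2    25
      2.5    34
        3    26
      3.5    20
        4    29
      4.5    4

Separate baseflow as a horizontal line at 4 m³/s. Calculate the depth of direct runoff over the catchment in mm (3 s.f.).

Direct runoff: 0.0, 1.0, 7.0, 12.0, 21.0, 30.0, 22.0, 16.0, 25.0, 0.0 m³/s; ΣQ_DR = 134.0 m³/s.
V = ΣQ_DR · Δt = 134.0 × 1800 s = 2.412 × 10^5 m³.
Over A = 4.28 km², depth = V / A = 56.4 mm.

d ≈ 56.4 mm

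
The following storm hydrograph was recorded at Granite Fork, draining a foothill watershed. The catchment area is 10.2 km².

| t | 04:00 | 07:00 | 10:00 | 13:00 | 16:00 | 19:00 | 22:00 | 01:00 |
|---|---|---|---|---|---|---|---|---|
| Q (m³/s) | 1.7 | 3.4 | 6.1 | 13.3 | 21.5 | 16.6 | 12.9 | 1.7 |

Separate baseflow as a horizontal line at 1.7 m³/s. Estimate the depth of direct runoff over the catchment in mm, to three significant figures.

d ≈ 67.3 mm

Direct runoff: 0.0, 1.7, 4.4, 11.6, 19.8, 14.9, 11.2, 0.0 m³/s; ΣQ_DR = 63.60 m³/s.
V = ΣQ_DR · Δt = 63.60 × 10800 s = 6.869 × 10^5 m³.
Over A = 10.2 km², depth = V / A = 67.3 mm.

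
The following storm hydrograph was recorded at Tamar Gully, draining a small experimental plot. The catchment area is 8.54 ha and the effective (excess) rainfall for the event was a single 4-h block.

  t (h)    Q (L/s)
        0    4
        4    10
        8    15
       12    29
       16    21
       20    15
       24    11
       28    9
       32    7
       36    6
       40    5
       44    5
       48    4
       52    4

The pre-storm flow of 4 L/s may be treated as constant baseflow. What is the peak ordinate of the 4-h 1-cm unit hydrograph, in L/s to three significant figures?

U_p ≈ 16.7 L/s

Direct runoff: 0.0, 6.0, 11.0, 25.0, 17.0, 11.0, 7.0, 5.0, 3.0, 2.0, 1.0, 1.0, 0.0, 0.0 L/s; ΣQ_DR = 89.00 L/s, peak = 25.0 L/s.
Runoff depth d = ΣQ_DR·Δt / A = 89.00 × 14400 / (8.54 ha) = 15.01 mm.
The 1-cm UH is the DRH scaled by (10 mm)/d, so U_p = 25.0 × 10/15.01 = 16.7 L/s.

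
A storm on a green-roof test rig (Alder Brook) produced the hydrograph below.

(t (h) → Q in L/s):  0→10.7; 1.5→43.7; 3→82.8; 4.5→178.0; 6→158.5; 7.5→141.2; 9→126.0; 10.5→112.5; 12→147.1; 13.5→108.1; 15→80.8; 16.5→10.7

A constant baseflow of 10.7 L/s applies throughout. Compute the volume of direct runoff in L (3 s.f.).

Direct-runoff ordinates (Q − Q_b): 0.0, 33.0, 72.1, 167.3, 147.8, 130.5, 115.3, 101.8, 136.4, 97.4, 70.1, 0.0 L/s.
ΣQ_DR = 1072 L/s.
With Δt = 1.5 h = 5400 s, V = ΣQ_DR · Δt = 1072 × 5400 = 5.79 × 10^6 L.

V ≈ 5.79 × 10^6 L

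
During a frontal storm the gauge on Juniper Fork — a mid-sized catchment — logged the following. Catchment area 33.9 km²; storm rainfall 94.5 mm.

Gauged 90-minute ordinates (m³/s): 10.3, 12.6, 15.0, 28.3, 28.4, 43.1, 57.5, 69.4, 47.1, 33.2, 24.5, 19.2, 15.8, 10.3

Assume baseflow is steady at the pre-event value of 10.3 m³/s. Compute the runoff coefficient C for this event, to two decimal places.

ΣQ_DR = 270.5 m³/s; V = ΣQ_DR·Δt = 1.461 × 10^6 m³.
Runoff depth d = V / A = 43.09 mm.
C = d / P = 43.09 / 94.5 = 0.46.

C ≈ 0.46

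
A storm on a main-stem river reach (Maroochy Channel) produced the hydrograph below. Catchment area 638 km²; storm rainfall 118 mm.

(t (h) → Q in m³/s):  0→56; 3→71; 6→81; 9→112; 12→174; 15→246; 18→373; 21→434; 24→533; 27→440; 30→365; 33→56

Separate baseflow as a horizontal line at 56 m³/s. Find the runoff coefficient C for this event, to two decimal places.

C ≈ 0.33

ΣQ_DR = 2269 m³/s; V = ΣQ_DR·Δt = 2.451 × 10^7 m³.
Runoff depth d = V / A = 38.41 mm.
C = d / P = 38.41 / 118 = 0.33.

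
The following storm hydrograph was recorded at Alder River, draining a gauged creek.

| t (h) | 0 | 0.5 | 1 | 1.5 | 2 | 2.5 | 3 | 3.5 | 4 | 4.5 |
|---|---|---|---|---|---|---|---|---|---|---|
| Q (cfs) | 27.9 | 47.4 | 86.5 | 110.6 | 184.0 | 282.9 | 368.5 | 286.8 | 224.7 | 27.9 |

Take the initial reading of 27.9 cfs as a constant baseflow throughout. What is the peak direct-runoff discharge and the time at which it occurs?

Subtracting baseflow gives direct-runoff ordinates: 0.0, 19.5, 58.6, 82.7, 156.1, 255.0, 340.6, 258.9, 196.8, 0.0 cfs.
The maximum is 340.6 cfs, occurring at the reading for t = 3 h.

Q_p = 340.6 cfs at t = 3 h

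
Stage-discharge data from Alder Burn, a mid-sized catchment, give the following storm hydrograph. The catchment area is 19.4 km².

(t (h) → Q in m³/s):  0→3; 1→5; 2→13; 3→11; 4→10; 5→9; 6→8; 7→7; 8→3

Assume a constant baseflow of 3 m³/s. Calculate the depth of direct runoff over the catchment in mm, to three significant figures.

d ≈ 7.79 mm

Direct runoff: 0.0, 2.0, 10.0, 8.0, 7.0, 6.0, 5.0, 4.0, 0.0 m³/s; ΣQ_DR = 42.00 m³/s.
V = ΣQ_DR · Δt = 42.00 × 3600 s = 1.512 × 10^5 m³.
Over A = 19.4 km², depth = V / A = 7.79 mm.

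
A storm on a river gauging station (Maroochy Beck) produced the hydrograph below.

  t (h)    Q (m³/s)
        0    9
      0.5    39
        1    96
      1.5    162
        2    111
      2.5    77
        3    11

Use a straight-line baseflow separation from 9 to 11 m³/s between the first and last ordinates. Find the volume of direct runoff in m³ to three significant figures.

V ≈ 7.83 × 10^5 m³

Direct-runoff ordinates (Q − Q_b): 0.00, 29.67, 86.33, 152.00, 100.67, 66.33, 0.00 m³/s.
ΣQ_DR = 435.0 m³/s.
With Δt = 0.5 h = 1800 s, V = ΣQ_DR · Δt = 435.0 × 1800 = 7.83 × 10^5 m³.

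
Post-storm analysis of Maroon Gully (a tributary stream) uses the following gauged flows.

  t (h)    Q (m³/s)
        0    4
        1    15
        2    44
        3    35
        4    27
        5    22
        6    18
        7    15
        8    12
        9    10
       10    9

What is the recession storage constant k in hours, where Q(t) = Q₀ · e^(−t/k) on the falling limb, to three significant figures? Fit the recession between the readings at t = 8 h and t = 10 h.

On the falling limb, Q drops from 12 to 9 m³/s between t = 8 h and t = 10 h (Δt = 2 h).
k = −Δt / ln(Q₂/Q₁) = −2 / ln(9/12) = 6.95 h.

k ≈ 6.95 h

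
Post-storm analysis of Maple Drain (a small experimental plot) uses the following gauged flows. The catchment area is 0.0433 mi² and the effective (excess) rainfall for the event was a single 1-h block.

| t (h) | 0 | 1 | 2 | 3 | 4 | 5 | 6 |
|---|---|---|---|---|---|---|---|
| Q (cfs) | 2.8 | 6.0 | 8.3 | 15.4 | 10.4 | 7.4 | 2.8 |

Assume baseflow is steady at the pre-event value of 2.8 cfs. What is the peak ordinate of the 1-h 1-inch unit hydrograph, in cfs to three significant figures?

Direct runoff: 0.0, 3.2, 5.5, 12.6, 7.6, 4.6, 0.0 cfs; ΣQ_DR = 33.50 cfs, peak = 12.6 cfs.
Runoff depth d = ΣQ_DR·Δt / A = 33.50 × 3600 / (0.0433 mi²) = 1.199 in.
The 1-inch UH is the DRH scaled by (1 in)/d, so U_p = 12.6 × 1/1.199 = 10.5 cfs.

U_p ≈ 10.5 cfs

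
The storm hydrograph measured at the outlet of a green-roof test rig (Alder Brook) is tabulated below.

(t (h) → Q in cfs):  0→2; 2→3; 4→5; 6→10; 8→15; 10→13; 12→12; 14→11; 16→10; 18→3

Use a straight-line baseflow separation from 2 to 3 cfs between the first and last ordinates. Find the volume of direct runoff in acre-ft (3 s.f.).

V ≈ 9.75 acre-ft

Direct-runoff ordinates (Q − Q_b): 0.00, 0.89, 2.78, 7.67, 12.56, 10.44, 9.33, 8.22, 7.11, 0.00 cfs.
ΣQ_DR = 59.00 cfs.
With Δt = 2 h = 7200 s, V = ΣQ_DR · Δt = 59.00 × 7200 = 4.25 × 10^5 ft³ = 9.75 acre-ft.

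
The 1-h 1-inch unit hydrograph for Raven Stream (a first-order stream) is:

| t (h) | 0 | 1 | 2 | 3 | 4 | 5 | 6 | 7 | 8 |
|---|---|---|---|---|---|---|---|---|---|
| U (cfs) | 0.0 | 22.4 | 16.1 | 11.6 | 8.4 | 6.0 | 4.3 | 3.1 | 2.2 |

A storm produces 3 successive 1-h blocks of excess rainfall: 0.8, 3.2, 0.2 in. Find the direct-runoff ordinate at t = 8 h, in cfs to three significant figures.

By discrete convolution, Q_j = Σ (P_i / 1 in) · U_{j−i}.
At t = 8 h (j=8): Q = (0.8/1)·2.2 + (3.2/1)·3.1 + (0.2/1)·4.3 = 12.5 cfs.

Q ≈ 12.5 cfs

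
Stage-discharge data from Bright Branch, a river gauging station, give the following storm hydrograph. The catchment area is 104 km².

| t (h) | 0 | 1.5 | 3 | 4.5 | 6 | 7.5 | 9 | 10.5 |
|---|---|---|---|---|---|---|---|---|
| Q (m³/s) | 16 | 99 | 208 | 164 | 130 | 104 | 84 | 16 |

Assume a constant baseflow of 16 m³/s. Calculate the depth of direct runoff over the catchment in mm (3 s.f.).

d ≈ 36.0 mm

Direct runoff: 0.0, 83.0, 192.0, 148.0, 114.0, 88.0, 68.0, 0.0 m³/s; ΣQ_DR = 693.0 m³/s.
V = ΣQ_DR · Δt = 693.0 × 5400 s = 3.742 × 10^6 m³.
Over A = 104 km², depth = V / A = 36.0 mm.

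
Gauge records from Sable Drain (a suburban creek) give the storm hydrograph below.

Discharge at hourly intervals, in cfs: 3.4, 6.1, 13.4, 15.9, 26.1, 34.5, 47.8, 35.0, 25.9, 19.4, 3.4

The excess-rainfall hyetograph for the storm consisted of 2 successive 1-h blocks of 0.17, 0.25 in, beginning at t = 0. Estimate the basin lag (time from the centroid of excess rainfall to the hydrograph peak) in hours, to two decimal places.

Centroid of excess rainfall: t_c = Σ P_i·t̄_i / ΣP_i = 1.0952 h (block centres at 0.5, 1.5 h).
Hydrograph peak occurs at t = 6 h, so basin lag t_L = 6 − 1.0952 = 4.90 h.

t_L ≈ 4.90 h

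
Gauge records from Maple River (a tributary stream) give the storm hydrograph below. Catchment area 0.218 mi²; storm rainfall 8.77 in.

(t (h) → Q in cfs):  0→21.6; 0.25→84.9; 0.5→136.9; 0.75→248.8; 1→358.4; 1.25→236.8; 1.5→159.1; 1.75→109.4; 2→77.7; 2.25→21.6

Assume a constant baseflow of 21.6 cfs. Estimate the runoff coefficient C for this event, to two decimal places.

ΣQ_DR = 1239 cfs; V = ΣQ_DR·Δt = 1.115 × 10^6 ft³.
Runoff depth d = V / A = 2.202 in.
C = d / P = 2.202 / 8.77 = 0.25.

C ≈ 0.25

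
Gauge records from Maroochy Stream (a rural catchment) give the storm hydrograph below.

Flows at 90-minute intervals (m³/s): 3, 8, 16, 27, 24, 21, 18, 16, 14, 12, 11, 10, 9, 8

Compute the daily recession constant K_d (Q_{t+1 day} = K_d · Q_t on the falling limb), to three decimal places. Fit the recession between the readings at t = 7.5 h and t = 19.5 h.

K_d ≈ 0.145

Between t = 7.5 h and t = 19.5 h the flow falls from 21 to 8 m³/s over 8×1.5 h = 12 h.
Per-interval ratio K = (8/21)^(1/8) = 0.8864; K_d = K^(24/1.5) = 0.145.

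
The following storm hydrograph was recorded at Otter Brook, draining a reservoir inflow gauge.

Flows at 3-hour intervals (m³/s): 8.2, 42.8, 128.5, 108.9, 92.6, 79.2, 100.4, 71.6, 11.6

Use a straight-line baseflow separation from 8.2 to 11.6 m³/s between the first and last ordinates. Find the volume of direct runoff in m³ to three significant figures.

Direct-runoff ordinates (Q − Q_b): 0.00, 34.17, 119.45, 99.42, 82.70, 68.88, 89.65, 60.42, 0.00 m³/s.
ΣQ_DR = 554.7 m³/s.
With Δt = 3 h = 10800 s, V = ΣQ_DR · Δt = 554.7 × 10800 = 5.99 × 10^6 m³.

V ≈ 5.99 × 10^6 m³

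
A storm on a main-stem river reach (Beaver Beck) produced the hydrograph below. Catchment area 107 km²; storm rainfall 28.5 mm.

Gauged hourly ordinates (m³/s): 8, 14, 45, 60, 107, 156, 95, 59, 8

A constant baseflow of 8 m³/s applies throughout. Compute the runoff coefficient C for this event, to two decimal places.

C ≈ 0.57

ΣQ_DR = 480.0 m³/s; V = ΣQ_DR·Δt = 1.728 × 10^6 m³.
Runoff depth d = V / A = 16.15 mm.
C = d / P = 16.15 / 28.5 = 0.57.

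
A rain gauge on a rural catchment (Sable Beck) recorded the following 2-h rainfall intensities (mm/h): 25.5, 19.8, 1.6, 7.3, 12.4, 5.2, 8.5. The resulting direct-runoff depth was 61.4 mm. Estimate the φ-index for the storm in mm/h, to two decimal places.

φ ≈ 9.00 mm/h

Only the 3 blocks with intensity above φ contribute runoff: 25.5, 19.8, 12.4 mm/h.
Σ(I−φ)·Δt = d  ⇒  (25.5+19.8+12.4 − 3φ)·2 = 61.4
φ = (57.70 − 61.4/2) / 3 = 9.00 mm/h.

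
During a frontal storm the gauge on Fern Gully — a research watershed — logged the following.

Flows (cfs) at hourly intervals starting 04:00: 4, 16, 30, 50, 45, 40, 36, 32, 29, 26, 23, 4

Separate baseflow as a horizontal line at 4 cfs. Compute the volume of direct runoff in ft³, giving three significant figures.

Direct-runoff ordinates (Q − Q_b): 0.0, 12.0, 26.0, 46.0, 41.0, 36.0, 32.0, 28.0, 25.0, 22.0, 19.0, 0.0 cfs.
ΣQ_DR = 287.0 cfs.
With Δt = 1 h = 3600 s, V = ΣQ_DR · Δt = 287.0 × 3600 = 1.03 × 10^6 ft³.

V ≈ 1.03 × 10^6 ft³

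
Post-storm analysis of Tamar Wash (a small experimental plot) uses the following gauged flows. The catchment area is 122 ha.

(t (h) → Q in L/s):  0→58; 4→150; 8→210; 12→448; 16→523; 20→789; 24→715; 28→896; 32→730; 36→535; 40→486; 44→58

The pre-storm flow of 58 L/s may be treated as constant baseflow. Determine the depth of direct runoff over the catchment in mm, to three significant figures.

Direct runoff: 0.0, 92.0, 152.0, 390.0, 465.0, 731.0, 657.0, 838.0, 672.0, 477.0, 428.0, 0.0 L/s; ΣQ_DR = 4902 L/s.
V = ΣQ_DR · Δt = 4902 × 14400 s = 7.059 × 10^7 L.
Over A = 122 ha, depth = V / A = 57.9 mm.

d ≈ 57.9 mm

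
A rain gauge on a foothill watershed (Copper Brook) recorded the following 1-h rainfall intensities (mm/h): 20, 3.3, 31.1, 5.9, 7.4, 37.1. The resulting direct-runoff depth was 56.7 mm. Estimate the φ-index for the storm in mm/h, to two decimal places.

Only the 3 blocks with intensity above φ contribute runoff: 20, 31.1, 37.1 mm/h.
Σ(I−φ)·Δt = d  ⇒  (20+31.1+37.1 − 3φ)·1 = 56.7
φ = (88.20 − 56.7/1) / 3 = 10.50 mm/h.

φ ≈ 10.50 mm/h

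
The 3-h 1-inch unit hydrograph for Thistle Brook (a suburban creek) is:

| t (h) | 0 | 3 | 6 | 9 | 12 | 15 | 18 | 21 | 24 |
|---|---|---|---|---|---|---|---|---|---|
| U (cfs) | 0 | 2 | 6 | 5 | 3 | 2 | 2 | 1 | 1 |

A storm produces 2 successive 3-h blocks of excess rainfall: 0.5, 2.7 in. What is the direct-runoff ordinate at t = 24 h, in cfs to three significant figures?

By discrete convolution, Q_j = Σ (P_i / 1 in) · U_{j−i}.
At t = 24 h (j=8): Q = (0.5/1)·1 + (2.7/1)·1 = 3.20 cfs.

Q ≈ 3.20 cfs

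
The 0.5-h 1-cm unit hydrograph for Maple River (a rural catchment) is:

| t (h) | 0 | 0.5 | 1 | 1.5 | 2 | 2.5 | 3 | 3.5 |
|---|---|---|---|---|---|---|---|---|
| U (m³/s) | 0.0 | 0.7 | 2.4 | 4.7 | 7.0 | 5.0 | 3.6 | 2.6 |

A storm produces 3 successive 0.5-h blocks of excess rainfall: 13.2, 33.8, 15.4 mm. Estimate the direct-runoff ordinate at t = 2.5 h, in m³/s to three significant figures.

By discrete convolution, Q_j = Σ (P_i / 10 mm) · U_{j−i}.
At t = 2.5 h (j=5): Q = (13.2/10)·5.0 + (33.8/10)·7.0 + (15.4/10)·4.7 = 37.5 m³/s.

Q ≈ 37.5 m³/s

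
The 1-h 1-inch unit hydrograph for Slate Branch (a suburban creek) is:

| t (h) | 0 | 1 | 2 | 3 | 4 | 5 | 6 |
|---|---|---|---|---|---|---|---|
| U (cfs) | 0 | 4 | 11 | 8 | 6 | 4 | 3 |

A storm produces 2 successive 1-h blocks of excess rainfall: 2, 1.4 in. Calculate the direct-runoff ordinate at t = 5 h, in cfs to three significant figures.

Q ≈ 16.4 cfs

By discrete convolution, Q_j = Σ (P_i / 1 in) · U_{j−i}.
At t = 5 h (j=5): Q = (2/1)·4 + (1.4/1)·6 = 16.4 cfs.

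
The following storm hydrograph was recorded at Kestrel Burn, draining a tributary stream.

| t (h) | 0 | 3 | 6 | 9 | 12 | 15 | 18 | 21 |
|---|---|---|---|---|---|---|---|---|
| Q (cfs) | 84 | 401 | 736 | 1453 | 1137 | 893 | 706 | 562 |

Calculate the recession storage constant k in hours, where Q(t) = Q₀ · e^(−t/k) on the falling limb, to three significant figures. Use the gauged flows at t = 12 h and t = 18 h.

On the falling limb, Q drops from 1137 to 706 cfs between t = 12 h and t = 18 h (Δt = 6 h).
k = −Δt / ln(Q₂/Q₁) = −6 / ln(706/1137) = 12.6 h.

k ≈ 12.6 h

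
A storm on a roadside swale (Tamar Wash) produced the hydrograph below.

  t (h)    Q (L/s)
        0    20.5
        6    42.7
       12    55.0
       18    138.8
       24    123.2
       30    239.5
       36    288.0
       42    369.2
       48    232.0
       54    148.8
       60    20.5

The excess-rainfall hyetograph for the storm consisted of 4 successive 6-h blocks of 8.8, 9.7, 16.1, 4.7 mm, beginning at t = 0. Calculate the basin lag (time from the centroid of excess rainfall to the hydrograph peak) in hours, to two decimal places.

t_L ≈ 30.45 h

Centroid of excess rainfall: t_c = Σ P_i·t̄_i / ΣP_i = 11.5496 h (block centres at 3, 9, 15, 21 h).
Hydrograph peak occurs at t = 42 h, so basin lag t_L = 42 − 11.5496 = 30.45 h.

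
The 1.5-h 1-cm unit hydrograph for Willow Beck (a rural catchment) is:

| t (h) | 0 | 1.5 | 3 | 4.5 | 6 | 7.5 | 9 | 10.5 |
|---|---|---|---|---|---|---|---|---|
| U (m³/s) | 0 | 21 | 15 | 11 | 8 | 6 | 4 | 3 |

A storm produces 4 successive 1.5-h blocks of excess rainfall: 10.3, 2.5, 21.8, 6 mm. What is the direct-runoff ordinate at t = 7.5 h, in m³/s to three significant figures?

Q ≈ 41.2 m³/s

By discrete convolution, Q_j = Σ (P_i / 10 mm) · U_{j−i}.
At t = 7.5 h (j=5): Q = (10.3/10)·6 + (2.5/10)·8 + (21.8/10)·11 + (6/10)·15 = 41.2 m³/s.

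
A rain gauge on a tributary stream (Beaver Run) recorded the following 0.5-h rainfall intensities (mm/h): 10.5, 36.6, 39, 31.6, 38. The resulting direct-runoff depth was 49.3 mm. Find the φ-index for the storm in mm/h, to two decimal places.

Only the 4 blocks with intensity above φ contribute runoff: 36.6, 39, 31.6, 38 mm/h.
Σ(I−φ)·Δt = d  ⇒  (36.6+39+31.6+38 − 4φ)·0.5 = 49.3
φ = (145.2 − 49.3/0.5) / 4 = 11.65 mm/h.

φ ≈ 11.65 mm/h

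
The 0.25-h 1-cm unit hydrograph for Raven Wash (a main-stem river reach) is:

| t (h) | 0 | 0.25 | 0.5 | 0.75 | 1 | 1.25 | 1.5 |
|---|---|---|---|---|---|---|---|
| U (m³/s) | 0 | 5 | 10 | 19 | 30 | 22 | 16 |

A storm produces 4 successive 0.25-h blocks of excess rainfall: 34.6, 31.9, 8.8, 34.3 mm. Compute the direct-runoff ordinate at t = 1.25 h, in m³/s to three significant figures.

Q ≈ 223 m³/s

By discrete convolution, Q_j = Σ (P_i / 10 mm) · U_{j−i}.
At t = 1.25 h (j=5): Q = (34.6/10)·22 + (31.9/10)·30 + (8.8/10)·19 + (34.3/10)·10 = 223 m³/s.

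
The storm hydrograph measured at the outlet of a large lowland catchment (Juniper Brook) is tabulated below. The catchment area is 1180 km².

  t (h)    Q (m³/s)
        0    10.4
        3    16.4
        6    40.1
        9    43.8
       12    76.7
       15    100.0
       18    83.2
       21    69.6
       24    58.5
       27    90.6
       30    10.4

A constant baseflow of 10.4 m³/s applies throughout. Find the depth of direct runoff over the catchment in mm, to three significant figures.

Direct runoff: 0.0, 6.0, 29.7, 33.4, 66.3, 89.6, 72.8, 59.2, 48.1, 80.2, 0.0 m³/s; ΣQ_DR = 485.3 m³/s.
V = ΣQ_DR · Δt = 485.3 × 10800 s = 5.241 × 10^6 m³.
Over A = 1180 km², depth = V / A = 4.44 mm.

d ≈ 4.44 mm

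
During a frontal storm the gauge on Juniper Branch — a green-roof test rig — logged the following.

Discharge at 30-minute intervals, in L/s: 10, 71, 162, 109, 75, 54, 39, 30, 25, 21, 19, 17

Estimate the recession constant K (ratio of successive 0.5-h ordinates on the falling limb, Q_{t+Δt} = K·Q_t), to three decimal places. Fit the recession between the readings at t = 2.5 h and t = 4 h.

K ≈ 0.774

Using the recession-limb readings at t = 2.5 h and t = 4 h: Q falls from 54 to 25 L/s over 3 intervals.
K = (Q₂/Q₁)^(1/3) = (25/54)^(1/3) = 0.774.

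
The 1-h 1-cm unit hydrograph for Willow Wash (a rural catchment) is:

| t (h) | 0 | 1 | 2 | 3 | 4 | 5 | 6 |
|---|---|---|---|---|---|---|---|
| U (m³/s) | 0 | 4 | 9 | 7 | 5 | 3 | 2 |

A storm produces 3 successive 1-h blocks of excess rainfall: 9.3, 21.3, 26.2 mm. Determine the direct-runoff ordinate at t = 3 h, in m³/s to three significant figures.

Q ≈ 36.2 m³/s

By discrete convolution, Q_j = Σ (P_i / 10 mm) · U_{j−i}.
At t = 3 h (j=3): Q = (9.3/10)·7 + (21.3/10)·9 + (26.2/10)·4 = 36.2 m³/s.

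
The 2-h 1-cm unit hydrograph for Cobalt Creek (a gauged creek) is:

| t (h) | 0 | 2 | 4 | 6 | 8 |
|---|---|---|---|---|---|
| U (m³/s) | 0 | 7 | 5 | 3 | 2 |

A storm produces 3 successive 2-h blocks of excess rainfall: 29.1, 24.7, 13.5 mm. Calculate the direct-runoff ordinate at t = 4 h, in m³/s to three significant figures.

By discrete convolution, Q_j = Σ (P_i / 10 mm) · U_{j−i}.
At t = 4 h (j=2): Q = (29.1/10)·5 + (24.7/10)·7 + (13.5/10)·0 = 31.8 m³/s.

Q ≈ 31.8 m³/s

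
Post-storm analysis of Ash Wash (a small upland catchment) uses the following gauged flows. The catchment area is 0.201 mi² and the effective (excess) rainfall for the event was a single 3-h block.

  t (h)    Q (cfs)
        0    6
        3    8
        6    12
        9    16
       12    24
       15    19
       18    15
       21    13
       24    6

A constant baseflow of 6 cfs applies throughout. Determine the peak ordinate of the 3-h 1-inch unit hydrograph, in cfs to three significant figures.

U_p ≈ 12.0 cfs

Direct runoff: 0.0, 2.0, 6.0, 10.0, 18.0, 13.0, 9.0, 7.0, 0.0 cfs; ΣQ_DR = 65.00 cfs, peak = 18.0 cfs.
Runoff depth d = ΣQ_DR·Δt / A = 65.00 × 10800 / (0.201 mi²) = 1.503 in.
The 1-inch UH is the DRH scaled by (1 in)/d, so U_p = 18.0 × 1/1.503 = 12.0 cfs.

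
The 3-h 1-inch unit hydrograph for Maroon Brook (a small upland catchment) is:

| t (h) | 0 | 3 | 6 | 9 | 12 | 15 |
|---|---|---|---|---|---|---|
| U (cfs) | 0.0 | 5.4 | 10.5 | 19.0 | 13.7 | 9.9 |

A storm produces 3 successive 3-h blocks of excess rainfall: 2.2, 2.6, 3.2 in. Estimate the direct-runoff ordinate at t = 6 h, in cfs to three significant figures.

Q ≈ 37.1 cfs

By discrete convolution, Q_j = Σ (P_i / 1 in) · U_{j−i}.
At t = 6 h (j=2): Q = (2.2/1)·10.5 + (2.6/1)·5.4 + (3.2/1)·0.0 = 37.1 cfs.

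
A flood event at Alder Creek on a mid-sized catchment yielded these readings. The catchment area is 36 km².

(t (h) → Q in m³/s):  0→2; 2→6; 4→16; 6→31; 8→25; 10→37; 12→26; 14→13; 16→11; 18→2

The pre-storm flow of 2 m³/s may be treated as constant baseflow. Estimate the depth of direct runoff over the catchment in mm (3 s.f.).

d ≈ 29.8 mm

Direct runoff: 0.0, 4.0, 14.0, 29.0, 23.0, 35.0, 24.0, 11.0, 9.0, 0.0 m³/s; ΣQ_DR = 149.0 m³/s.
V = ΣQ_DR · Δt = 149.0 × 7200 s = 1.073 × 10^6 m³.
Over A = 36 km², depth = V / A = 29.8 mm.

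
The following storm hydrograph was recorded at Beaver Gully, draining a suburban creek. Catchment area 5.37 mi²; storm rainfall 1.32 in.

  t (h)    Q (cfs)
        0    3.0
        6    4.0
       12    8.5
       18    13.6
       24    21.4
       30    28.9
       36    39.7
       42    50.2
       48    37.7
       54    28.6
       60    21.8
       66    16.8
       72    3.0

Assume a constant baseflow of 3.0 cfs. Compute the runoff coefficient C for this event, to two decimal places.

ΣQ_DR = 238.2 cfs; V = ΣQ_DR·Δt = 5.145 × 10^6 ft³.
Runoff depth d = V / A = 0.4124 in.
C = d / P = 0.4124 / 1.32 = 0.31.

C ≈ 0.31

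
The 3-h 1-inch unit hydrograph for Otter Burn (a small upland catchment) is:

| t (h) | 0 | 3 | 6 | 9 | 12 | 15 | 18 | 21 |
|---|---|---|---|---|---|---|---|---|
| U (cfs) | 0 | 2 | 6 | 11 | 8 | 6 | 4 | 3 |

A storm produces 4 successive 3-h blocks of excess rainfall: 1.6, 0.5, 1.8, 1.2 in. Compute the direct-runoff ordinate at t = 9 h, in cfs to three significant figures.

Q ≈ 24.2 cfs

By discrete convolution, Q_j = Σ (P_i / 1 in) · U_{j−i}.
At t = 9 h (j=3): Q = (1.6/1)·11 + (0.5/1)·6 + (1.8/1)·2 + (1.2/1)·0 = 24.2 cfs.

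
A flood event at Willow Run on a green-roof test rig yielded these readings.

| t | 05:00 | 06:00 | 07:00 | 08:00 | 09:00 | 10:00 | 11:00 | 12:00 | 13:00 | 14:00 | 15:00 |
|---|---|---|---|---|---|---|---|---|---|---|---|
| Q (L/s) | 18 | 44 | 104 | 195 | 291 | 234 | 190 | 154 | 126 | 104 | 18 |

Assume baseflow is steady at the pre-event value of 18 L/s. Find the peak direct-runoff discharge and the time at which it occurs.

Q_p = 273.0 L/s at t = 09:00

Subtracting baseflow gives direct-runoff ordinates: 0.0, 26.0, 86.0, 177.0, 273.0, 216.0, 172.0, 136.0, 108.0, 86.0, 0.0 L/s.
The maximum is 273.0 L/s, occurring at the reading for t = 09:00.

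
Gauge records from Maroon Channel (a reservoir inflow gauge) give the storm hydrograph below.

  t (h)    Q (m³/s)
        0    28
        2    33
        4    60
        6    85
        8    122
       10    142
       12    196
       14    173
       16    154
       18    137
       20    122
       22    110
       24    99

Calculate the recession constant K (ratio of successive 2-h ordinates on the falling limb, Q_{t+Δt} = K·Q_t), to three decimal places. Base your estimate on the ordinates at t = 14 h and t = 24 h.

Using the recession-limb readings at t = 14 h and t = 24 h: Q falls from 173 to 99 m³/s over 5 intervals.
K = (Q₂/Q₁)^(1/5) = (99/173)^(1/5) = 0.894.

K ≈ 0.894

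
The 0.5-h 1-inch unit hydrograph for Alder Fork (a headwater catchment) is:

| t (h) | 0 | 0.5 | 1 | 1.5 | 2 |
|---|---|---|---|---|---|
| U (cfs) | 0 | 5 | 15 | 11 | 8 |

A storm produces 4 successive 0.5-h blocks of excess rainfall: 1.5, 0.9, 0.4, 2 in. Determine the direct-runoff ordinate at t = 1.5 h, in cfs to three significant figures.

By discrete convolution, Q_j = Σ (P_i / 1 in) · U_{j−i}.
At t = 1.5 h (j=3): Q = (1.5/1)·11 + (0.9/1)·15 + (0.4/1)·5 + (2/1)·0 = 32.0 cfs.

Q ≈ 32.0 cfs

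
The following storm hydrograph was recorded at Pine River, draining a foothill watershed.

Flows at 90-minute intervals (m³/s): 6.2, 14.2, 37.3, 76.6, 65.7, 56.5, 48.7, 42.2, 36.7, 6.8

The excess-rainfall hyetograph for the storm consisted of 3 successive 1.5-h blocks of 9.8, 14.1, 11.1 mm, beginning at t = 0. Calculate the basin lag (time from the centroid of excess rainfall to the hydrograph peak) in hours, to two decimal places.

Centroid of excess rainfall: t_c = Σ P_i·t̄_i / ΣP_i = 2.3057 h (block centres at 0.75, 2.25, 3.75 h).
Hydrograph peak occurs at t = 4.5 h, so basin lag t_L = 4.5 − 2.3057 = 2.19 h.

t_L ≈ 2.19 h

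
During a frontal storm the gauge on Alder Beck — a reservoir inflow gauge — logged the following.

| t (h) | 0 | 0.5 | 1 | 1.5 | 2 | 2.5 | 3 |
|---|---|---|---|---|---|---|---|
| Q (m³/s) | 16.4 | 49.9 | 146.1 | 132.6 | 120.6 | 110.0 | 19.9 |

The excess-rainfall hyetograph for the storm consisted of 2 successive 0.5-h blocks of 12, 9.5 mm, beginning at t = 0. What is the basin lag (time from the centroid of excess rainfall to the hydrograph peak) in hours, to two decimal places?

Centroid of excess rainfall: t_c = Σ P_i·t̄_i / ΣP_i = 0.4709 h (block centres at 0.25, 0.75 h).
Hydrograph peak occurs at t = 1 h, so basin lag t_L = 1 − 0.4709 = 0.53 h.

t_L ≈ 0.53 h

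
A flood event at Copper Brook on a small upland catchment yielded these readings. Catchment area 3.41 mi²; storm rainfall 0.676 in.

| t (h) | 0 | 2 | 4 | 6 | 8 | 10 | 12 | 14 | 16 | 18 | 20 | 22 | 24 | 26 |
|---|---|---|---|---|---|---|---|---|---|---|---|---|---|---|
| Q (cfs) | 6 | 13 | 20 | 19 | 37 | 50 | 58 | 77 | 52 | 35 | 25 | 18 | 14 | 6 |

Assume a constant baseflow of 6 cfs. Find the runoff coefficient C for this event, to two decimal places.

C ≈ 0.47

ΣQ_DR = 346.0 cfs; V = ΣQ_DR·Δt = 2.491 × 10^6 ft³.
Runoff depth d = V / A = 0.3145 in.
C = d / P = 0.3145 / 0.676 = 0.47.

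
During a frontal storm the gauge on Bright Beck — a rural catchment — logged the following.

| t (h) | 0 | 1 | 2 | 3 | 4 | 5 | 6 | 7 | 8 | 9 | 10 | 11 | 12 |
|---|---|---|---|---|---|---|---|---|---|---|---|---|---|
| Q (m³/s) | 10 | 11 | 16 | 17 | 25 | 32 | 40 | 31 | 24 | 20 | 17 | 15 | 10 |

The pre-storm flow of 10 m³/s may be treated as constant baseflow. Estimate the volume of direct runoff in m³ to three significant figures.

Direct-runoff ordinates (Q − Q_b): 0.0, 1.0, 6.0, 7.0, 15.0, 22.0, 30.0, 21.0, 14.0, 10.0, 7.0, 5.0, 0.0 m³/s.
ΣQ_DR = 138.0 m³/s.
With Δt = 1 h = 3600 s, V = ΣQ_DR · Δt = 138.0 × 3600 = 4.97 × 10^5 m³.

V ≈ 4.97 × 10^5 m³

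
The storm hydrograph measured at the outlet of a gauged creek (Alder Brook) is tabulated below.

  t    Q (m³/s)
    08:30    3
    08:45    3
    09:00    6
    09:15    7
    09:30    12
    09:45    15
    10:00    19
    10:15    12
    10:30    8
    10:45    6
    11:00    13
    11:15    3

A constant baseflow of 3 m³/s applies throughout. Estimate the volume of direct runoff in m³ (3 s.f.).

Direct-runoff ordinates (Q − Q_b): 0.0, 0.0, 3.0, 4.0, 9.0, 12.0, 16.0, 9.0, 5.0, 3.0, 10.0, 0.0 m³/s.
ΣQ_DR = 71.00 m³/s.
With Δt = 0.25 h = 900 s, V = ΣQ_DR · Δt = 71.00 × 900 = 63900 m³.

V ≈ 63900 m³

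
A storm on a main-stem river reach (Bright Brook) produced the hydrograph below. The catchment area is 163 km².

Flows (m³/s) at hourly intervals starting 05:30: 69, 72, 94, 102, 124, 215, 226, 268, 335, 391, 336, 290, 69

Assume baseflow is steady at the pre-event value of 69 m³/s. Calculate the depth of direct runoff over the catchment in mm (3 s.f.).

Direct runoff: 0.0, 3.0, 25.0, 33.0, 55.0, 146.0, 157.0, 199.0, 266.0, 322.0, 267.0, 221.0, 0.0 m³/s; ΣQ_DR = 1694 m³/s.
V = ΣQ_DR · Δt = 1694 × 3600 s = 6.098 × 10^6 m³.
Over A = 163 km², depth = V / A = 37.4 mm.

d ≈ 37.4 mm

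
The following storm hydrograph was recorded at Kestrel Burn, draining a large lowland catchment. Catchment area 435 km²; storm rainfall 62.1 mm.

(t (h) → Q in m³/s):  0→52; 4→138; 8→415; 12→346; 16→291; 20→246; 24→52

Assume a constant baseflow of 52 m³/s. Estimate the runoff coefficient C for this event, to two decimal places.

ΣQ_DR = 1176 m³/s; V = ΣQ_DR·Δt = 1.693 × 10^7 m³.
Runoff depth d = V / A = 38.93 mm.
C = d / P = 38.93 / 62.1 = 0.63.

C ≈ 0.63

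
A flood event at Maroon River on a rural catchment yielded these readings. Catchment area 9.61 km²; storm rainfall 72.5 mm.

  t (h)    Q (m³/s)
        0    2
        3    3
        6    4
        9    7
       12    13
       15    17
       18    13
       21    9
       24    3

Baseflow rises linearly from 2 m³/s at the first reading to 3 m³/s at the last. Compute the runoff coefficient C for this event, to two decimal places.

C ≈ 0.75

ΣQ_DR = 48.50 m³/s; V = ΣQ_DR·Δt = 5.238 × 10^5 m³.
Runoff depth d = V / A = 54.51 mm.
C = d / P = 54.51 / 72.5 = 0.75.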